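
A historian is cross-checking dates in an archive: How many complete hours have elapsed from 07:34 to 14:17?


Start: 07:34
End: 14:17
Hour difference: 14 - 7 = 7 hours
Minute difference: 17 - 34 = -17 minutes
Total minutes: 403
Complete hours: 403 / 60 = 6 (remainder 43)

6


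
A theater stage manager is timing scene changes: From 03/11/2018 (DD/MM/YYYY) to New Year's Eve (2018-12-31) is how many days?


Start: November 03, 2018
End: December 31, 2018
Days left in November: 27
December: 31
Sum of remaining months: 31
Total: 27 + 31 = 58

58


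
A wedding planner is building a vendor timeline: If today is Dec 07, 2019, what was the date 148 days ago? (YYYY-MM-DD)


Start: 2019-12-07
Subtracting 148 days
Days already passed in December: 7
After going back through December: 141 more days to subtract
November 2019: 30 days, 111 remaining
October 2019: 31 days, 80 remaining
September 2019: 30 days, 50 remaining
August 2019: 31 days, 19 remaining
Result: 2019-07-12

2019-07-12


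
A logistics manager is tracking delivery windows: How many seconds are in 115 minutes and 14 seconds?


Minutes: 115
Seconds: 14
Convert minutes to seconds: 115 x 60 = 6900
Add remaining seconds: 6900 + 14 = 6914

6914


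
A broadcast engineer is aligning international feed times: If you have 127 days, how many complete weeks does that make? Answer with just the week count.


Total days: 127
Days per week: 7
Division: 127 / 7 = 18 remainder 1
Complete weeks: 18
Remaining days: 1

18


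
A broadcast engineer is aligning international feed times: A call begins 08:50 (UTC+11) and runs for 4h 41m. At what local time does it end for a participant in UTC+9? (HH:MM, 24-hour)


Start: 08:50 in UTC+11
Step 1 - add duration:
  minutes: 50 + 41 = 91 (carry 1h)
  hours: 8 + 4 + 1 = 13
  end in UTC+11: 13:31
Step 2 - convert UTC+11 -> UTC+9:
  offset difference: 9 - (11) = -2 hours
  13 + (-2) = 11 -> mod 24 = 11
Result: 11:31 in UTC+9

11:31


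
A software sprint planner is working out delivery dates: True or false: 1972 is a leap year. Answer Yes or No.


Year: 1972
Divisible by 4? 1972 / 4 = 493.0 -> Yes
Divisible by 100? 1972 / 100 = 19.72 -> No
Divisible by 4 but not 100, so it IS a leap year

Yes


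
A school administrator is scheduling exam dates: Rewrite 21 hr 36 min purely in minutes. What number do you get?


Hours: 21
Extra minutes: 36
Minutes per hour: 60
Hours to minutes: 21 x 60 = 1260
Total: 1260 + 36 = 1296

1296


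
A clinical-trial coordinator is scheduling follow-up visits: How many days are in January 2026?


Month: January
Year: 2026
January is a 31-day month
Total: 31 days

31


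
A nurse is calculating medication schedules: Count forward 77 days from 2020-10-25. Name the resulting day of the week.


Start: 2020-10-25 (Sunday)
Step 1 - find target date: add 77 days
  2020-10-25 + 77 days = 2021-01-10
Step 2 - day of week:
  77 mod 7 = 0
  Sunday + 0 days -> Sunday
Result: Sunday (2021-01-10)

Sunday


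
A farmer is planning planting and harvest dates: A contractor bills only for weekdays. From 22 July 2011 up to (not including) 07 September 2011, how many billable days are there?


Start: 2011-07-22 (Friday)
End (exclusive): 2011-09-07 (Wednesday)
Total calendar days: 47
Full weeks: 47 // 7 = 6 -> 30 weekdays
Remaining 5 days starting on Friday:
  Fri(w), Sat(-), Sun(-), Mon(w), Tue(w) -> 3 weekdays
Total business days: 30 + 3 = 33

33


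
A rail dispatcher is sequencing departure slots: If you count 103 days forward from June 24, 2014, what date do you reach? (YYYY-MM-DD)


Start: 2014-06-24
Adding 103 days
Days remaining in June: 6
After June: 97 days still to add
July 2014: 31 days, 66 remaining
August 2014: 31 days, 35 remaining
September 2014: 30 days, 5 remaining
October 2014 has 31 days, need 5
Result: 2014-10-05

2014-10-05


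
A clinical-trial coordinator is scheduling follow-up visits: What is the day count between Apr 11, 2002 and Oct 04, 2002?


Start date: 2002-04-11
End date: 2002-10-04
Apr 2002: +20 days
May 2002: +31 days
Jun 2002: +30 days
... (4 more months)
Total: 176 days

176


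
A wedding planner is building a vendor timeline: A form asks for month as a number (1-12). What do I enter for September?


Calendar month order:
8. August
9. September <--
10. October
September is month number 9

9


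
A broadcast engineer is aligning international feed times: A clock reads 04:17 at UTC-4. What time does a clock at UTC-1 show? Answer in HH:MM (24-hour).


Local time: 04:17 at UTC-4 (offset -4h)
Target zone: UTC-1 (offset -1h)
Difference: -1 - (-4) = 3 hours
Calculation: 4 + (3) = 7
Result: 07:17

07:17


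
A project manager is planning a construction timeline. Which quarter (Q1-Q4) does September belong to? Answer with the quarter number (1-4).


Month: September (month 9)
Q1: January-March (months 1-3)
Q2: April-June (months 4-6)
Q3: July-September (months 7-9)
Q4: October-December (months 10-12)
Month 9 falls in Q3

3


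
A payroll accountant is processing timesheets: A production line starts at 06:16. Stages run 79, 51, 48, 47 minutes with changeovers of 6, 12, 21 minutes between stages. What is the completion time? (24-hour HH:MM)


Start: 06:16 = 376 min from midnight
  after task 1 (79 min): 07:35
  after break (6 min): 07:41
  after task 2 (51 min): 08:32
  after break (12 min): 08:44
  after task 3 (48 min): 09:32
  after break (21 min): 09:53
  after task 4 (47 min): 10:40
Total elapsed: 264 minutes
End time: 10:40

10:40


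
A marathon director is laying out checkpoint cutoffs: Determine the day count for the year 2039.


Year: 2039
Check leap year rules:
Divisible by 4? No
2039 is not a leap year
Days: 365

365


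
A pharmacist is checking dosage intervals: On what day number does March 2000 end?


Month: March
Year: 2000
March is a 31-day month
Total: 31 days

31


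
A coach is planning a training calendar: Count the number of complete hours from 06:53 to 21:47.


Start: 06:53
End: 21:47
Hour difference: 21 - 6 = 15 hours
Minute difference: 47 - 53 = -6 minutes
Total minutes: 894
Complete hours: 894 / 60 = 14 (remainder 54)

14


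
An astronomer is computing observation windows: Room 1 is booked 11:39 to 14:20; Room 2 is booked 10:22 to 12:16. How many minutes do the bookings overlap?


Interval A: [699, 860] minutes from midnight
Interval B: [622, 736] minutes from midnight
Overlap start = max(699, 622) = 699
Overlap end = min(860, 736) = 736
Overlap = 736 - 699 = 37 minutes

37


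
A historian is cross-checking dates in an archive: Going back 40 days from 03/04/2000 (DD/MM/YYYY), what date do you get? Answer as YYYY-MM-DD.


Start: 2000-04-03
Subtracting 40 days
Days already passed in April: 3
After going back through April: 37 more days to subtract
March 2000: 31 days, 6 remaining
February 2000 has 29 days, need 6
Result: 2000-02-23

2000-02-23


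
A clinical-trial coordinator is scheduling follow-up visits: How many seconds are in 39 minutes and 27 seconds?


Minutes: 39
Seconds: 27
Convert minutes to seconds: 39 x 60 = 2340
Add remaining seconds: 2340 + 27 = 2367

2367


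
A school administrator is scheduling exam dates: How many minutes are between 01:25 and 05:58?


Start time: 01:25 = 85 minutes from midnight
End time: 05:58 = 358 minutes from midnight
Difference: 358 - 85 = 273 minutes
That is 4 hours and 33 minutes

273


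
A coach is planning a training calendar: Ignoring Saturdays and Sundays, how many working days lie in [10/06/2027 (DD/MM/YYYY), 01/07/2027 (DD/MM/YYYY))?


Start: 2027-06-10 (Thursday)
End (exclusive): 2027-07-01 (Thursday)
Total calendar days: 21
Full weeks: 21 // 7 = 3 -> 15 weekdays
Remaining 0 days starting on Thursday:
Total business days: 15 + 0 = 15

15


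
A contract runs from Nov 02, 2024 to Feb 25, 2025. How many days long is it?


Start date: 2024-11-02
End date: 2025-02-25
Nov 2024: +29 days
Dec 2024: +31 days
Jan 2025: +31 days
Feb 2025: +24 days
Total: 115 days

115


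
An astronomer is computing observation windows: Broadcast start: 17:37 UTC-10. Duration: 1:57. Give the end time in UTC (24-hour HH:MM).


Start: 17:37 in UTC-10
Step 1 - add duration:
  minutes: 37 + 57 = 94 (carry 1h)
  hours: 17 + 1 + 1 = 19
  end in UTC-10: 19:34
Step 2 - convert UTC-10 -> UTC:
  offset difference: 0 - (-10) = 10 hours
  19 + (10) = 29 -> mod 24 = 5
Result: 05:34 in UTC

05:34


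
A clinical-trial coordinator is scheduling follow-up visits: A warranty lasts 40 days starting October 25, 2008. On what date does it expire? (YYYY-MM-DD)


Start: 2008-10-25
Adding 40 days
Days remaining in October: 6
After October: 34 days still to add
November 2008: 30 days, 4 remaining
December 2008 has 31 days, need 4
Result: 2008-12-04

2008-12-04


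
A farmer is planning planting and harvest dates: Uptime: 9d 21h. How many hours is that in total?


Days: 9
Extra hours: 21
Hours per day: 24
Days to hours: 9 x 24 = 216
Total: 216 + 21 = 237

237


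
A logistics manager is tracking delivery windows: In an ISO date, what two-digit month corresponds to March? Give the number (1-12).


Calendar month order:
2. February
3. March <--
4. April
March is month number 3

3


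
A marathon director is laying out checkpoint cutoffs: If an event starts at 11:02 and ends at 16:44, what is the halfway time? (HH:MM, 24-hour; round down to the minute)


Start time: 11:02 = 662 minutes from midnight
End time: 16:44 = 1004 minutes from midnight
Sum: 662 + 1004 = 1666
Midpoint: 1666 / 2 = 833 minutes
Convert: 833 / 60 = 13 hours, 53 minutes
Result: 13:53

13:53


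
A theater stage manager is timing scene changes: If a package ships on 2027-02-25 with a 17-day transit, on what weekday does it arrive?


Start: 2027-02-25 (Thursday)
Step 1 - find target date: add 17 days
  2027-02-25 + 17 days = 2027-03-14
Step 2 - day of week:
  17 mod 7 = 3
  Thursday + 3 days -> Sunday
Result: Sunday (2027-03-14)

Sunday


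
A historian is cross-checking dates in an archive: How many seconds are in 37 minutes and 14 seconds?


Minutes: 37
Extra seconds: 14
Seconds per minute: 60
Minutes to seconds: 37 x 60 = 2220
Total: 2220 + 14 = 2234

2234


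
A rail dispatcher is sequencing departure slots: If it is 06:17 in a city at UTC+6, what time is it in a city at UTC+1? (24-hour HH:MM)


Local time: 06:17 at UTC+6 (offset 6h)
Target zone: UTC+1 (offset 1h)
Difference: 1 - (6) = -5 hours
Calculation: 6 + (-5) = 1
Result: 01:17

01:17


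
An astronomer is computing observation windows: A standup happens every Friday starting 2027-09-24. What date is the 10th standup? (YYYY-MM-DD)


First occurrence: 2027-09-24 (occurrence 1)
Each occurrence is 7 days after the previous.
Occurrence 10 is 9 weeks after the first.
9 weeks = 63 days
2027-09-24 + 63 days = 2027-11-26

2027-11-26


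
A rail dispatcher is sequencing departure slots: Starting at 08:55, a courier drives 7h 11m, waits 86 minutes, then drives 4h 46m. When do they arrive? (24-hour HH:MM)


Depart: 08:55
Leg 1: +431 min -> 16:06
Layover: +86 min -> 17:32
Leg 2: +286 min -> 22:18
Total travel: 803 minutes = 13h 23m
Arrival: 22:18

22:18


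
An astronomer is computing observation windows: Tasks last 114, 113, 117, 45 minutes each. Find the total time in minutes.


Durations: 114, 113, 117, 45
Running sum: 114
+ 113 = 227
+ 117 = 344
+ 45 = 389
Total duration: 389 minutes
That is 6 hours and 29 minutes

389


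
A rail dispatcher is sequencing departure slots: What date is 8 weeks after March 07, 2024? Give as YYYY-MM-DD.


Start: 2024-03-07
Weeks to add: 8
Convert to days: 8 x 7 = 56 days
Add 56 days to 2024-03-07
Result: 2024-05-02

2024-05-02


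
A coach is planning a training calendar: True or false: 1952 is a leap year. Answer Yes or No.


Year: 1952
Divisible by 4? 1952 / 4 = 488.0 -> Yes
Divisible by 100? 1952 / 100 = 19.52 -> No
Divisible by 4 but not 100, so it IS a leap year

Yes


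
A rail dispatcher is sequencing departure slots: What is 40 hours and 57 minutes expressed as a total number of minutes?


Hours: 40
Minutes: 57
Convert hours to minutes: 40 x 60 = 2400
Add remaining minutes: 2400 + 57 = 2457

2457


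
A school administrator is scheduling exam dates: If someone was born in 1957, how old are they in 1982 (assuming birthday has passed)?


Birth year: 1957
Current year: 1982
Age = current year - birth year
Age = 1982 - 1957 = 25

25


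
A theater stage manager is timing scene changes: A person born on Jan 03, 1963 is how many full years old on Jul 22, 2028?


Birth: 1963-01-03
Reference: 2028-07-22
Year difference: 2028 - 1963 = 65
Has birthday (01-03) occurred by 07-22? Yes
Age in full years: 65

65


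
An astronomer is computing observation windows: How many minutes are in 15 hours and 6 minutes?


Hours: 15
Extra minutes: 6
Minutes per hour: 60
Hours to minutes: 15 x 60 = 900
Total: 900 + 6 = 906

906


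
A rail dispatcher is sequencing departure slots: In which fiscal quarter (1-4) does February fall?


Month: February (month 2)
Q1: January-March (months 1-3)
Q2: April-June (months 4-6)
Q3: July-September (months 7-9)
Q4: October-December (months 10-12)
Month 2 falls in Q1

1


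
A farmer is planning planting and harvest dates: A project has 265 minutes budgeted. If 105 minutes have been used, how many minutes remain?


Total budget: 265 minutes
Time used: 105 minutes
Remaining: 265 - 105 = 160 minutes
Percent used: 39.6%
Percent remaining: 60.4%

160


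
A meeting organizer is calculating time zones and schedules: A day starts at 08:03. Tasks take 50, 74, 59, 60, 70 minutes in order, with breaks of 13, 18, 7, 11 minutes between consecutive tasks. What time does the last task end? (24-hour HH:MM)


Start: 08:03 = 483 min from midnight
  after task 1 (50 min): 08:53
  after break (13 min): 09:06
  after task 2 (74 min): 10:20
  after break (18 min): 10:38
  after task 3 (59 min): 11:37
  after break (7 min): 11:44
  after task 4 (60 min): 12:44
  after break (11 min): 12:55
  after task 5 (70 min): 14:05
Total elapsed: 362 minutes
End time: 14:05

14:05


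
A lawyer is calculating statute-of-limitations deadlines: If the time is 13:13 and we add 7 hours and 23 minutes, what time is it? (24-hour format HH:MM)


Start time: 13:13
Adding: 7 hours 23 minutes
Minutes: 13 + 23 = 36
Hours: 13 + 7 + 0 = 20
Result: 20:36

20:36


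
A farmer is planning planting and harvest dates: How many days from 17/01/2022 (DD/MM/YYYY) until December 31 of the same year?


Start: January 17, 2022
End: December 31, 2022
Days left in January: 14
February: 28
March: 31
April: 30
May: 31
... plus remaining months
Sum of remaining months: 334
Total: 14 + 334 = 348

348


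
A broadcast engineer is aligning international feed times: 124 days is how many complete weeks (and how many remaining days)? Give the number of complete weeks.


Total days: 124
Days per week: 7
Division: 124 / 7 = 17 remainder 5
Complete weeks: 17
Remaining days: 5

17


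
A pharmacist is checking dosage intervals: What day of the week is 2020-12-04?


Date: 2020-12-04
January 1, 2020 is a Wednesday
Day of year: 339
Offset from Jan 1: 338 days
338 mod 7 = 2
Result: Friday

Friday


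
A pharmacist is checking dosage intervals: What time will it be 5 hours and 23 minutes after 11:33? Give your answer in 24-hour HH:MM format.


Start time: 11:33
Adding: 5 hours 23 minutes
Minutes: 33 + 23 = 56
Hours: 11 + 5 + 0 = 16
Result: 16:56

16:56


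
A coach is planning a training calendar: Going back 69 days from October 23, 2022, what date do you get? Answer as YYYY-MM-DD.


Start: 2022-10-23
Subtracting 69 days
Days already passed in October: 23
After going back through October: 46 more days to subtract
September 2022: 30 days, 16 remaining
August 2022 has 31 days, need 16
Result: 2022-08-15

2022-08-15


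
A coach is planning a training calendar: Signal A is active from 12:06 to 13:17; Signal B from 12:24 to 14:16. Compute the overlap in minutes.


Interval A: [726, 797] minutes from midnight
Interval B: [744, 856] minutes from midnight
Overlap start = max(726, 744) = 744
Overlap end = min(797, 856) = 797
Overlap = 797 - 744 = 53 minutes

53


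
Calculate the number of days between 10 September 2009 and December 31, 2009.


Start: September 10, 2009
End: December 31, 2009
Days left in September: 20
October: 31
November: 30
December: 31
Sum of remaining months: 92
Total: 20 + 92 = 112

112


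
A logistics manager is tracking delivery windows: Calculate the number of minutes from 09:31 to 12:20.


Start time: 09:31 = 571 minutes from midnight
End time: 12:20 = 740 minutes from midnight
Difference: 740 - 571 = 169 minutes
That is 2 hours and 49 minutes

169


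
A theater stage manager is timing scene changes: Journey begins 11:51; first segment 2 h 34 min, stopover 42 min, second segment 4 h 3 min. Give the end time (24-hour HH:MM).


Depart: 11:51
Leg 1: +154 min -> 14:25
Layover: +42 min -> 15:07
Leg 2: +243 min -> 19:10
Total travel: 439 minutes = 7h 19m
Arrival: 19:10

19:10


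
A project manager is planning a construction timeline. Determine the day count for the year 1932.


Year: 1932
Check leap year rules:
Divisible by 4? Yes
Divisible by 100? No
1932 is a leap year
Days: 366

366


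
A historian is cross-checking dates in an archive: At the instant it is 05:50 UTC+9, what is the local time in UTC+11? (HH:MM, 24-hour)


Local time: 05:50 at UTC+9 (offset 9h)
Target zone: UTC+11 (offset 11h)
Difference: 11 - (9) = 2 hours
Calculation: 5 + (2) = 7
Result: 07:50

07:50


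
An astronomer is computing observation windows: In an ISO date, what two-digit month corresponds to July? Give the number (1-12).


Calendar month order:
6. June
7. July <--
8. August
July is month number 7

7


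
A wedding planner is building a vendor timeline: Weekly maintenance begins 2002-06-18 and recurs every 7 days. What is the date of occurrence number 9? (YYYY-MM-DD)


First occurrence: 2002-06-18 (occurrence 1)
Each occurrence is 7 days after the previous.
Occurrence 9 is 8 weeks after the first.
8 weeks = 56 days
2002-06-18 + 56 days = 2002-08-13

2002-08-13


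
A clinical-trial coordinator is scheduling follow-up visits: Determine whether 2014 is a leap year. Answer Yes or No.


Year: 2014
Divisible by 4? 2014 / 4 = 503.5 -> No
Not divisible by 4, so NOT a leap year

No


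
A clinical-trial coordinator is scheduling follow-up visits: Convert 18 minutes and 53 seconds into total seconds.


Minutes: 18
Seconds: 53
Convert minutes to seconds: 18 x 60 = 1080
Add remaining seconds: 1080 + 53 = 1133

1133


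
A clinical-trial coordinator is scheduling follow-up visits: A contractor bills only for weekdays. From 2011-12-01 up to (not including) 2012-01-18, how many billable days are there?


Start: 2011-12-01 (Thursday)
End (exclusive): 2012-01-18 (Wednesday)
Total calendar days: 48
Full weeks: 48 // 7 = 6 -> 30 weekdays
Remaining 6 days starting on Thursday:
  Thu(w), Fri(w), Sat(-), Sun(-), Mon(w), Tue(w) -> 4 weekdays
Total business days: 30 + 4 = 34

34


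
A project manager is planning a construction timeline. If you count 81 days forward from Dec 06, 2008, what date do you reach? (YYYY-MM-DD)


Start: 2008-12-06
Adding 81 days
Days remaining in December: 25
After December: 56 days still to add
January 2009: 31 days, 25 remaining
February 2009 has 28 days, need 25
Result: 2009-02-25

2009-02-25


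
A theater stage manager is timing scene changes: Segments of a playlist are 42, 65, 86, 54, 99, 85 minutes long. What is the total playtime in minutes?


Durations: 42, 65, 86, 54, 99, 85
Running sum: 42
+ 65 = 107
+ 86 = 193
+ 54 = 247
+ 99 = 346
+ 85 = 431
Total duration: 431 minutes
That is 7 hours and 11 minutes

431


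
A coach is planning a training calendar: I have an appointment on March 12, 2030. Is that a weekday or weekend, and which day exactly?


Date: 2030-03-12
January 1, 2030 is a Tuesday
Day of year: 71
Offset from Jan 1: 70 days
70 mod 7 = 0
Result: Tuesday

Tuesday


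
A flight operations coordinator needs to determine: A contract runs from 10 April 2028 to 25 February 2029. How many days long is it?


Start date: 2028-04-10
End date: 2029-02-25
Apr 2028: +21 days
May 2028: +31 days
Jun 2028: +30 days
... (8 more months)
Total: 321 days

321


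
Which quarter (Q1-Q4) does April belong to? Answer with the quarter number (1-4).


Month: April (month 4)
Q1: January-March (months 1-3)
Q2: April-June (months 4-6)
Q3: July-September (months 7-9)
Q4: October-December (months 10-12)
Month 4 falls in Q2

2


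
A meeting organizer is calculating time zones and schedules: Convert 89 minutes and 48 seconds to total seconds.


Minutes: 89
Extra seconds: 48
Seconds per minute: 60
Minutes to seconds: 89 x 60 = 5340
Total: 5340 + 48 = 5388

5388


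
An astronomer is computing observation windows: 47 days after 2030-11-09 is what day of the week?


Start: 2030-11-09 (Saturday)
Step 1 - find target date: add 47 days
  2030-11-09 + 47 days = 2030-12-26
Step 2 - day of week:
  47 mod 7 = 5
  Saturday + 5 days -> Thursday
Result: Thursday (2030-12-26)

Thursday


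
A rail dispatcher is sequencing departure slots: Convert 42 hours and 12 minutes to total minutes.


Hours: 42
Extra minutes: 12
Minutes per hour: 60
Hours to minutes: 42 x 60 = 2520
Total: 2520 + 12 = 2532

2532


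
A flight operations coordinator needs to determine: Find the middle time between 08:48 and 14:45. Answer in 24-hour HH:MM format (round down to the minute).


Start time: 08:48 = 528 minutes from midnight
End time: 14:45 = 885 minutes from midnight
Sum: 528 + 885 = 1413
Midpoint: 1413 / 2 = 706 minutes
Convert: 706 / 60 = 11 hours, 46 minutes
Result: 11:46

11:46


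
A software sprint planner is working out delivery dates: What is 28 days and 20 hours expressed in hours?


Days: 28
Extra hours: 20
Hours per day: 24
Days to hours: 28 x 24 = 672
Total: 672 + 20 = 692

692


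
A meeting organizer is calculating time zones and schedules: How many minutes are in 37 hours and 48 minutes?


Hours: 37
Minutes: 48
Convert hours to minutes: 37 x 60 = 2220
Add remaining minutes: 2220 + 48 = 2268

2268


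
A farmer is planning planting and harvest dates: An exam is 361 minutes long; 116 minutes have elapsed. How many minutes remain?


Total budget: 361 minutes
Time used: 116 minutes
Remaining: 361 - 116 = 245 minutes
Percent used: 32.1%
Percent remaining: 67.9%

245


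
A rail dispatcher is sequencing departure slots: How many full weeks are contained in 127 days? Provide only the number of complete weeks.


Total days: 127
Days per week: 7
Division: 127 / 7 = 18 remainder 1
Complete weeks: 18
Remaining days: 1

18


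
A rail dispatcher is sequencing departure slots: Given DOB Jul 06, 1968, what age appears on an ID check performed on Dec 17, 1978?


Birth: 1968-07-06
Reference: 1978-12-17
Year difference: 1978 - 1968 = 10
Has birthday (07-06) occurred by 12-17? Yes
Age in full years: 10

10


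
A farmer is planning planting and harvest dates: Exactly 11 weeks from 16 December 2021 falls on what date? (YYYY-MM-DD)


Start: 2021-12-16
Weeks to add: 11
Convert to days: 11 x 7 = 77 days
Add 77 days to 2021-12-16
Result: 2022-03-03

2022-03-03


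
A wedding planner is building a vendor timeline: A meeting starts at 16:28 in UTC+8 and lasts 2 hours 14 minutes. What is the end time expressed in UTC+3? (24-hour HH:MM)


Start: 16:28 in UTC+8
Step 1 - add duration:
  minutes: 28 + 14 = 42
  hours: 16 + 2 + 0 = 18
  end in UTC+8: 18:42
Step 2 - convert UTC+8 -> UTC+3:
  offset difference: 3 - (8) = -5 hours
  18 + (-5) = 13 -> mod 24 = 13
Result: 13:42 in UTC+3

13:42


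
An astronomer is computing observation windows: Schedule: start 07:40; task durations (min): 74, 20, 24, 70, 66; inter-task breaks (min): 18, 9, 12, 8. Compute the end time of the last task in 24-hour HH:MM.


Start: 07:40 = 460 min from midnight
  after task 1 (74 min): 08:54
  after break (18 min): 09:12
  after task 2 (20 min): 09:32
  after break (9 min): 09:41
  after task 3 (24 min): 10:05
  after break (12 min): 10:17
  after task 4 (70 min): 11:27
  after break (8 min): 11:35
  after task 5 (66 min): 12:41
Total elapsed: 301 minutes
End time: 12:41

12:41


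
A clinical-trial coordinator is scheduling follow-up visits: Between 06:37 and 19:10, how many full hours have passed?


Start: 06:37
End: 19:10
Hour difference: 19 - 6 = 13 hours
Minute difference: 10 - 37 = -27 minutes
Total minutes: 753
Complete hours: 753 / 60 = 12 (remainder 33)

12


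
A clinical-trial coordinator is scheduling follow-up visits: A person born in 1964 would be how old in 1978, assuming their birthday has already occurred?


Birth year: 1964
Current year: 1978
Age = current year - birth year
Age = 1978 - 1964 = 14

14


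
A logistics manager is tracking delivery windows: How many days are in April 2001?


Month: April
Year: 2001
April is a 30-day month
Total: 30 days

30


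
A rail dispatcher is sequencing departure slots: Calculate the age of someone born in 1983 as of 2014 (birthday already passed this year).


Birth year: 1983
Current year: 2014
Age = current year - birth year
Age = 2014 - 1983 = 31

31


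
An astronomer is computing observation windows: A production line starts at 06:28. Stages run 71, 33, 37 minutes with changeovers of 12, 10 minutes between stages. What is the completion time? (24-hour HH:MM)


Start: 06:28 = 388 min from midnight
  after task 1 (71 min): 07:39
  after break (12 min): 07:51
  after task 2 (33 min): 08:24
  after break (10 min): 08:34
  after task 3 (37 min): 09:11
Total elapsed: 163 minutes
End time: 09:11

09:11


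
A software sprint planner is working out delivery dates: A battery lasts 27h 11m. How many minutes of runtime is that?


Hours: 27
Extra minutes: 11
Minutes per hour: 60
Hours to minutes: 27 x 60 = 1620
Total: 1620 + 11 = 1631

1631


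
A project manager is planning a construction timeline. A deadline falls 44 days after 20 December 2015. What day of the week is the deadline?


Start: 2015-12-20 (Sunday)
Step 1 - find target date: add 44 days
  2015-12-20 + 44 days = 2016-02-02
Step 2 - day of week:
  44 mod 7 = 2
  Sunday + 2 days -> Tuesday
Result: Tuesday (2016-02-02)

Tuesday


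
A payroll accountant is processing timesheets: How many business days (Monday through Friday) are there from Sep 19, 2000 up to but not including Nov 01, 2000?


Start: 2000-09-19 (Tuesday)
End (exclusive): 2000-11-01 (Wednesday)
Total calendar days: 43
Full weeks: 43 // 7 = 6 -> 30 weekdays
Remaining 1 days starting on Tuesday:
  Tue(w) -> 1 weekdays
Total business days: 30 + 1 = 31

31


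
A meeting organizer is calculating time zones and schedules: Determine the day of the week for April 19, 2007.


Date: 2007-04-19
January 1, 2007 is a Monday
Day of year: 109
Offset from Jan 1: 108 days
108 mod 7 = 3
Result: Thursday

Thursday


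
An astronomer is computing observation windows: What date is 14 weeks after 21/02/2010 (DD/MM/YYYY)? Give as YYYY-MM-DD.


Start: 2010-02-21
Weeks to add: 14
Convert to days: 14 x 7 = 98 days
Add 98 days to 2010-02-21
Result: 2010-05-30

2010-05-30


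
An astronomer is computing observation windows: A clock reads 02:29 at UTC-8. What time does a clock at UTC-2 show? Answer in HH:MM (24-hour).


Local time: 02:29 at UTC-8 (offset -8h)
Target zone: UTC-2 (offset -2h)
Difference: -2 - (-8) = 6 hours
Calculation: 2 + (6) = 8
Result: 08:29

08:29


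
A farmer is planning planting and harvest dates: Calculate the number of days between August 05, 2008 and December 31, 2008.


Start: August 05, 2008
End: December 31, 2008
Days left in August: 26
September: 30
October: 31
November: 30
December: 31
Sum of remaining months: 122
Total: 26 + 122 = 148

148


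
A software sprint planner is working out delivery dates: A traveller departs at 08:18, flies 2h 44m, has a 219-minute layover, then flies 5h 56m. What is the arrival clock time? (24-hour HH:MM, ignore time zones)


Depart: 08:18
Leg 1: +164 min -> 11:02
Layover: +219 min -> 14:41
Leg 2: +356 min -> 20:37
Total travel: 739 minutes = 12h 19m
Arrival: 20:37

20:37


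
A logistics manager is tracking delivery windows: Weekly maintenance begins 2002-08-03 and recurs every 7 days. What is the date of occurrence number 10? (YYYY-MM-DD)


First occurrence: 2002-08-03 (occurrence 1)
Each occurrence is 7 days after the previous.
Occurrence 10 is 9 weeks after the first.
9 weeks = 63 days
2002-08-03 + 63 days = 2002-10-05

2002-10-05


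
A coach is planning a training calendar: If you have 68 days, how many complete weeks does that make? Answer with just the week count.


Total days: 68
Days per week: 7
Division: 68 / 7 = 9 remainder 5
Complete weeks: 9
Remaining days: 5

9


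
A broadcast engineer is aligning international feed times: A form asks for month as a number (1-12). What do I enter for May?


Calendar month order:
4. April
5. May <--
6. June
May is month number 5

5


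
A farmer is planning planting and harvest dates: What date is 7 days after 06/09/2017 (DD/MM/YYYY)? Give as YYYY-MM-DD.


Start: 2017-09-06
Adding 7 days
Days remaining in September: 24
Result: 2017-09-13

2017-09-13


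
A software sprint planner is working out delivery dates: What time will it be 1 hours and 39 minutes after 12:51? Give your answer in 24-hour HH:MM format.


Start time: 12:51
Adding: 1 hours 39 minutes
Minutes: 51 + 39 = 90
Minute overflow: 90 >= 60, so carry 1 hour, minutes = 30
Hours: 12 + 1 + 1 = 14
Result: 14:30

14:30


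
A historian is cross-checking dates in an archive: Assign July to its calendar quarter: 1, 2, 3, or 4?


Month: July (month 7)
Q1: January-March (months 1-3)
Q2: April-June (months 4-6)
Q3: July-September (months 7-9)
Q4: October-December (months 10-12)
Month 7 falls in Q3

3


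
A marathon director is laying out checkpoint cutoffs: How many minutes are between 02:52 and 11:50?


Start time: 02:52 = 172 minutes from midnight
End time: 11:50 = 710 minutes from midnight
Difference: 710 - 172 = 538 minutes
That is 8 hours and 58 minutes

538


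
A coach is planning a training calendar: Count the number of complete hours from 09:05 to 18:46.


Start: 09:05
End: 18:46
Hour difference: 18 - 9 = 9 hours
Minute difference: 46 - 5 = 41 minutes
Total minutes: 581
Complete hours: 581 / 60 = 9 (remainder 41)

9


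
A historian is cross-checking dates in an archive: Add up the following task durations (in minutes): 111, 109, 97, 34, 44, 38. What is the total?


Durations: 111, 109, 97, 34, 44, 38
Running sum: 111
+ 109 = 220
+ 97 = 317
+ 34 = 351
+ 44 = 395
+ 38 = 433
Total duration: 433 minutes
That is 7 hours and 13 minutes

433


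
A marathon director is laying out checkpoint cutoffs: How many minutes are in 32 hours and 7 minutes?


Hours: 32
Minutes: 7
Convert hours to minutes: 32 x 60 = 1920
Add remaining minutes: 1920 + 7 = 1927

1927


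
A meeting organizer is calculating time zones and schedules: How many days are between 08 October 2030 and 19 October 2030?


Start date: 2030-10-08
End date: 2030-10-19
Oct 2030: +11 days
Total: 11 days

11


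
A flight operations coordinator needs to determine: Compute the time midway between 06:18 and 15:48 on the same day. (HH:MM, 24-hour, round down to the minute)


Start time: 06:18 = 378 minutes from midnight
End time: 15:48 = 948 minutes from midnight
Sum: 378 + 948 = 1326
Midpoint: 1326 / 2 = 663 minutes
Convert: 663 / 60 = 11 hours, 3 minutes
Result: 11:03

11:03


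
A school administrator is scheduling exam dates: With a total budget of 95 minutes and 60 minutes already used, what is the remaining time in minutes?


Total budget: 95 minutes
Time used: 60 minutes
Remaining: 95 - 60 = 35 minutes
Percent used: 63.2%
Percent remaining: 36.8%

35


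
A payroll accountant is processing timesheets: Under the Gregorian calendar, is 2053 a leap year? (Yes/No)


Year: 2053
Divisible by 4? 2053 / 4 = 513.25 -> No
Not divisible by 4, so NOT a leap year

No


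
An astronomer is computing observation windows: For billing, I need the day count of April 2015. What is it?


Month: April
Year: 2015
April is a 30-day month
Total: 30 days

30


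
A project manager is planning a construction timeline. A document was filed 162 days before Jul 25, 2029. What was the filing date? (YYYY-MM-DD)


Start: 2029-07-25
Subtracting 162 days
Days already passed in July: 25
After going back through July: 137 more days to subtract
June 2029: 30 days, 107 remaining
May 2029: 31 days, 76 remaining
April 2029: 30 days, 46 remaining
March 2029: 31 days, 15 remaining
Result: 2029-02-13

2029-02-13


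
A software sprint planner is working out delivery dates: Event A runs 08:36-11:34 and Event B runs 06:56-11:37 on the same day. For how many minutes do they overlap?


Interval A: [516, 694] minutes from midnight
Interval B: [416, 697] minutes from midnight
Overlap start = max(516, 416) = 516
Overlap end = min(694, 697) = 694
Overlap = 694 - 516 = 178 minutes

178


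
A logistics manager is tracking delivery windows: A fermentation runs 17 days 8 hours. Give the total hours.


Days: 17
Extra hours: 8
Hours per day: 24
Days to hours: 17 x 24 = 408
Total: 408 + 8 = 416

416


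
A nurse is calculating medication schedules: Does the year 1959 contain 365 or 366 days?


Year: 1959
Check leap year rules:
Divisible by 4? No
1959 is not a leap year
Days: 365

365


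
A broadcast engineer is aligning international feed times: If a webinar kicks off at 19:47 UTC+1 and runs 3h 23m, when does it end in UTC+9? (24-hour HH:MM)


Start: 19:47 in UTC+1
Step 1 - add duration:
  minutes: 47 + 23 = 70 (carry 1h)
  hours: 19 + 3 + 1 = 23
  end in UTC+1: 23:10
Step 2 - convert UTC+1 -> UTC+9:
  offset difference: 9 - (1) = 8 hours
  23 + (8) = 31 -> mod 24 = 7
Result: 07:10 in UTC+9

07:10


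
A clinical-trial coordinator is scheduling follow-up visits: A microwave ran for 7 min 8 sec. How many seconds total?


Minutes: 7
Extra seconds: 8
Seconds per minute: 60
Minutes to seconds: 7 x 60 = 420
Total: 420 + 8 = 428

428


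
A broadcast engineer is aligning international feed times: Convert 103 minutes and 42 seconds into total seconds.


Minutes: 103
Seconds: 42
Convert minutes to seconds: 103 x 60 = 6180
Add remaining seconds: 6180 + 42 = 6222

6222


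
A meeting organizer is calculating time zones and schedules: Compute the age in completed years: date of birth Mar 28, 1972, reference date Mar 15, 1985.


Birth: 1972-03-28
Reference: 1985-03-15
Year difference: 1985 - 1972 = 13
Has birthday (03-28) occurred by 03-15? No
Birthday not yet reached this year -> subtract 1
Age in full years: 12

12


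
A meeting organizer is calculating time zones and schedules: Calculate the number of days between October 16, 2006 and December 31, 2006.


Start: October 16, 2006
End: December 31, 2006
Days left in October: 15
November: 30
December: 31
Sum of remaining months: 61
Total: 15 + 61 = 76

76


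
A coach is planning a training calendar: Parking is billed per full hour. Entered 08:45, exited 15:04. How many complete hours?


Start: 08:45
End: 15:04
Hour difference: 15 - 8 = 7 hours
Minute difference: 4 - 45 = -41 minutes
Total minutes: 379
Complete hours: 379 / 60 = 6 (remainder 19)

6


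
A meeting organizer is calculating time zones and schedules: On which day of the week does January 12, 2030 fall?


Date: 2030-01-12
January 1, 2030 is a Tuesday
Day of year: 12
Offset from Jan 1: 11 days
11 mod 7 = 4
Result: Saturday

Saturday


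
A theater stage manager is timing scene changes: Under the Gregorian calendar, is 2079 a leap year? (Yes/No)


Year: 2079
Divisible by 4? 2079 / 4 = 519.75 -> No
Not divisible by 4, so NOT a leap year

No


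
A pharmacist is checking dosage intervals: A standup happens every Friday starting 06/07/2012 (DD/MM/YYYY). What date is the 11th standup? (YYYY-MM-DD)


First occurrence: 2012-07-06 (occurrence 1)
Each occurrence is 7 days after the previous.
Occurrence 11 is 10 weeks after the first.
10 weeks = 70 days
2012-07-06 + 70 days = 2012-09-14

2012-09-14


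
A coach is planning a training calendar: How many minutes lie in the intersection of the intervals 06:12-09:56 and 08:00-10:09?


Interval A: [372, 596] minutes from midnight
Interval B: [480, 609] minutes from midnight
Overlap start = max(372, 480) = 480
Overlap end = min(596, 609) = 596
Overlap = 596 - 480 = 116 minutes

116


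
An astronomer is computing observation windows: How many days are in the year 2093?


Year: 2093
Check leap year rules:
Divisible by 4? No
2093 is not a leap year
Days: 365

365


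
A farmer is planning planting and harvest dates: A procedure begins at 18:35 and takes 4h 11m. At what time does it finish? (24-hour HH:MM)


Start time: 18:35
Adding: 4 hours 11 minutes
Minutes: 35 + 11 = 46
Hours: 18 + 4 + 0 = 22
Result: 22:46

22:46


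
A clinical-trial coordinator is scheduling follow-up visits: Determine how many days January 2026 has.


Month: January
Year: 2026
January is a 31-day month
Total: 31 days

31


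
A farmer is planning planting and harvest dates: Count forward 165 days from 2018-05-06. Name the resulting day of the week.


Start: 2018-05-06 (Sunday)
Step 1 - find target date: add 165 days
  2018-05-06 + 165 days = 2018-10-18
Step 2 - day of week:
  165 mod 7 = 4
  Sunday + 4 days -> Thursday
Result: Thursday (2018-10-18)

Thursday


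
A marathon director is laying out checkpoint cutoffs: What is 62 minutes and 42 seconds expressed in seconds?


Minutes: 62
Extra seconds: 42
Seconds per minute: 60
Minutes to seconds: 62 x 60 = 3720
Total: 3720 + 42 = 3762

3762


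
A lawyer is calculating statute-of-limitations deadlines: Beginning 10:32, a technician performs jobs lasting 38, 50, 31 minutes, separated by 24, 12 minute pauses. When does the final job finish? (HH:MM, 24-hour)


Start: 10:32 = 632 min from midnight
  after task 1 (38 min): 11:10
  after break (24 min): 11:34
  after task 2 (50 min): 12:24
  after break (12 min): 12:36
  after task 3 (31 min): 13:07
Total elapsed: 155 minutes
End time: 13:07

13:07


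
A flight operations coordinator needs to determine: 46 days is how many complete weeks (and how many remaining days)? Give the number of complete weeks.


Total days: 46
Days per week: 7
Division: 46 / 7 = 6 remainder 4
Complete weeks: 6
Remaining days: 4

6


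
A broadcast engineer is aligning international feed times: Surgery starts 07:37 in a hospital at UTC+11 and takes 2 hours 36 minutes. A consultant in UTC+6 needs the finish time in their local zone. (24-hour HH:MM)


Start: 07:37 in UTC+11
Step 1 - add duration:
  minutes: 37 + 36 = 73 (carry 1h)
  hours: 7 + 2 + 1 = 10
  end in UTC+11: 10:13
Step 2 - convert UTC+11 -> UTC+6:
  offset difference: 6 - (11) = -5 hours
  10 + (-5) = 5 -> mod 24 = 5
Result: 05:13 in UTC+6

05:13


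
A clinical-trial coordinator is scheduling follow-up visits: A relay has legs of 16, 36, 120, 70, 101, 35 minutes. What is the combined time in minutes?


Durations: 16, 36, 120, 70, 101, 35
Running sum: 16
+ 36 = 52
+ 120 = 172
+ 70 = 242
+ 101 = 343
+ 35 = 378
Total duration: 378 minutes
That is 6 hours and 18 minutes

378


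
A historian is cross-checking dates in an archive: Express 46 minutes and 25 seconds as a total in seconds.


Minutes: 46
Seconds: 25
Convert minutes to seconds: 46 x 60 = 2760
Add remaining seconds: 2760 + 25 = 2785

2785


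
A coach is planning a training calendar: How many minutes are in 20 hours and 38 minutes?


Hours: 20
Minutes: 38
Convert hours to minutes: 20 x 60 = 1200
Add remaining minutes: 1200 + 38 = 1238

1238
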